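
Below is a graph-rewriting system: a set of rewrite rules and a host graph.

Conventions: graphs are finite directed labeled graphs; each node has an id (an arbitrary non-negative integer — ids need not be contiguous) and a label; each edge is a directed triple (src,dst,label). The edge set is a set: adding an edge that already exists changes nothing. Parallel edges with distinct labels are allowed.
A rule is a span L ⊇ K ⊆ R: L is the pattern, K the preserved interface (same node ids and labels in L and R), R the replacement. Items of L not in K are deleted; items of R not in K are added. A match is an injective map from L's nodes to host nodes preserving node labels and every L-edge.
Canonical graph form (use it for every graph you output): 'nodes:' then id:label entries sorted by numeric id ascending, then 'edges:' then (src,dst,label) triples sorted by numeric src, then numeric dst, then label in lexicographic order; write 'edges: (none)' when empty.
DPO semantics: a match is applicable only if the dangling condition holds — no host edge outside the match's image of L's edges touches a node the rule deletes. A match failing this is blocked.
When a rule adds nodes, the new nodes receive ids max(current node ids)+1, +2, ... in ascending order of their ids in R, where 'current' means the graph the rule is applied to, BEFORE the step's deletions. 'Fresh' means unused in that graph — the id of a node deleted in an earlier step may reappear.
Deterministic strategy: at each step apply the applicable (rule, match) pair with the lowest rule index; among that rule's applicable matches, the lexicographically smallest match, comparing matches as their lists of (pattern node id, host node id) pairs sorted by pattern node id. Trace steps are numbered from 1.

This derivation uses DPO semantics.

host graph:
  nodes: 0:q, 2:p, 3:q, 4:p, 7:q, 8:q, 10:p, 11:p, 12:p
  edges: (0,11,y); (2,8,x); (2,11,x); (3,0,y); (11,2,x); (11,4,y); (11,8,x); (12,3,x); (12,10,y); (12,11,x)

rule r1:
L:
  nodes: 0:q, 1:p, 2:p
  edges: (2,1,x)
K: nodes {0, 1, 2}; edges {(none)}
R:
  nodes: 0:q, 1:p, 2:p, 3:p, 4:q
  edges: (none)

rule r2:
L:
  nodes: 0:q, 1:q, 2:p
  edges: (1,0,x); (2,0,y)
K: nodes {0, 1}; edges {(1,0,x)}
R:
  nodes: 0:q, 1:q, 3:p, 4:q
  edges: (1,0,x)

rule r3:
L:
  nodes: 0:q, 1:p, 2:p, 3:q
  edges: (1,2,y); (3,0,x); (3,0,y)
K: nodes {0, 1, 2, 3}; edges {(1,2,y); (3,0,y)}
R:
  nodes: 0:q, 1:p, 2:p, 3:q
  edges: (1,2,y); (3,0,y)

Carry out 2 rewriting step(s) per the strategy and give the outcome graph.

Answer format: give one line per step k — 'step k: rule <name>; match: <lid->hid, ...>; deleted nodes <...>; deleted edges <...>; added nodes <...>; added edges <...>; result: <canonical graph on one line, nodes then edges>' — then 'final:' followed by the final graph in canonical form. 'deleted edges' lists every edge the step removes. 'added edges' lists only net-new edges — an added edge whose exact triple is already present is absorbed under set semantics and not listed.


step 1: rule r1; match: 0->0, 1->2, 2->11; deleted nodes (none); deleted edges (11,2,x); added nodes 13, 14; added edges (none); result: nodes: 0:q, 2:p, 3:q, 4:p, 7:q, 8:q, 10:p, 11:p, 12:p, 13:p, 14:q edges: (0,11,y); (2,8,x); (2,11,x); (3,0,y); (11,4,y); (11,8,x); (12,3,x); (12,10,y); (12,11,x)
step 2: rule r1; match: 0->0, 1->11, 2->2; deleted nodes (none); deleted edges (2,11,x); added nodes 15, 16; added edges (none); result: nodes: 0:q, 2:p, 3:q, 4:p, 7:q, 8:q, 10:p, 11:p, 12:p, 13:p, 14:q, 15:p, 16:q edges: (0,11,y); (2,8,x); (3,0,y); (11,4,y); (11,8,x); (12,3,x); (12,10,y); (12,11,x)
final:
nodes: 0:q, 2:p, 3:q, 4:p, 7:q, 8:q, 10:p, 11:p, 12:p, 13:p, 14:q, 15:p, 16:q
edges: (0,11,y); (2,8,x); (3,0,y); (11,4,y); (11,8,x); (12,3,x); (12,10,y); (12,11,x)


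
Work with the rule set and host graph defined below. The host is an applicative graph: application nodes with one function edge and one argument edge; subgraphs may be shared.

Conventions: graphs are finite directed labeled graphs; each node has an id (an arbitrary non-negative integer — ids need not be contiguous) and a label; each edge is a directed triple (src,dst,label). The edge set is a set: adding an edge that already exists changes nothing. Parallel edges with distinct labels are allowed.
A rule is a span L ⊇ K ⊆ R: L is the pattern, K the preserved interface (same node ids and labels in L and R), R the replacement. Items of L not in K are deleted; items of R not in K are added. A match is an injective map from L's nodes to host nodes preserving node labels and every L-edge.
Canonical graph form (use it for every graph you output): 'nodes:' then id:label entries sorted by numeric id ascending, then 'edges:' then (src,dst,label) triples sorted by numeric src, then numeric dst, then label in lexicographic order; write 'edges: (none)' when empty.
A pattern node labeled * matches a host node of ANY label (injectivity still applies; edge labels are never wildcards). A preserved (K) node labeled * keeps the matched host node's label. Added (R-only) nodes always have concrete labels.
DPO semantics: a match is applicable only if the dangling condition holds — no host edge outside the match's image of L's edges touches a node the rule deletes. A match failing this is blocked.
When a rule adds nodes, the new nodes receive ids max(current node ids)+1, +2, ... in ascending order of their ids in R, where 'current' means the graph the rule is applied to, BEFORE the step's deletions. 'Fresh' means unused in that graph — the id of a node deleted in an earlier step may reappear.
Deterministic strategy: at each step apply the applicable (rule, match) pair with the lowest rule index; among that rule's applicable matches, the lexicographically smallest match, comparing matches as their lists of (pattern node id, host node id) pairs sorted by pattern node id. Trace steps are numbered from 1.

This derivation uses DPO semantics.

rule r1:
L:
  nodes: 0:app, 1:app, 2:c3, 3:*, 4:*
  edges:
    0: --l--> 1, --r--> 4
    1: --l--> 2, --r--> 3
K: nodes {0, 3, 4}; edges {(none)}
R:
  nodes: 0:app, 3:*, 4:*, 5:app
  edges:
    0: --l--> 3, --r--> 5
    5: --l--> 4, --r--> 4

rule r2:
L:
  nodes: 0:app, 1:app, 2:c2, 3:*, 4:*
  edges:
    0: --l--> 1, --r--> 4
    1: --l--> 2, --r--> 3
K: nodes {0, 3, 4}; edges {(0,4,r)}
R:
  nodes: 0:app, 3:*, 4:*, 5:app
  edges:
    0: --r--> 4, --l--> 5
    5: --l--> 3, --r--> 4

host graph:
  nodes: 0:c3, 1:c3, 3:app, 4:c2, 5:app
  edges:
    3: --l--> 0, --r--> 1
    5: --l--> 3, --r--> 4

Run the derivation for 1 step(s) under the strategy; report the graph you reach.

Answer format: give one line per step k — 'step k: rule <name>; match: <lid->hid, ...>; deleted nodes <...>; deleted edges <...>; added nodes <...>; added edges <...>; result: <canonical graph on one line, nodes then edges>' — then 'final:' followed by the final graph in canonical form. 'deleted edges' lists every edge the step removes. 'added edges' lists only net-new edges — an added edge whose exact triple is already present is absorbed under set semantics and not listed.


step 1: rule r1; match: 0->5, 1->3, 2->0, 3->1, 4->4; deleted nodes 0, 3; deleted edges (3,0,l); (3,1,r); (5,3,l); (5,4,r); added nodes 6; added edges (5,1,l); (5,6,r); (6,4,l); (6,4,r); result: nodes: 1:c3, 4:c2, 5:app, 6:app edges: (5,1,l); (5,6,r); (6,4,l); (6,4,r)
final:
nodes: 1:c3, 4:c2, 5:app, 6:app
edges: (5,1,l); (5,6,r); (6,4,l); (6,4,r)


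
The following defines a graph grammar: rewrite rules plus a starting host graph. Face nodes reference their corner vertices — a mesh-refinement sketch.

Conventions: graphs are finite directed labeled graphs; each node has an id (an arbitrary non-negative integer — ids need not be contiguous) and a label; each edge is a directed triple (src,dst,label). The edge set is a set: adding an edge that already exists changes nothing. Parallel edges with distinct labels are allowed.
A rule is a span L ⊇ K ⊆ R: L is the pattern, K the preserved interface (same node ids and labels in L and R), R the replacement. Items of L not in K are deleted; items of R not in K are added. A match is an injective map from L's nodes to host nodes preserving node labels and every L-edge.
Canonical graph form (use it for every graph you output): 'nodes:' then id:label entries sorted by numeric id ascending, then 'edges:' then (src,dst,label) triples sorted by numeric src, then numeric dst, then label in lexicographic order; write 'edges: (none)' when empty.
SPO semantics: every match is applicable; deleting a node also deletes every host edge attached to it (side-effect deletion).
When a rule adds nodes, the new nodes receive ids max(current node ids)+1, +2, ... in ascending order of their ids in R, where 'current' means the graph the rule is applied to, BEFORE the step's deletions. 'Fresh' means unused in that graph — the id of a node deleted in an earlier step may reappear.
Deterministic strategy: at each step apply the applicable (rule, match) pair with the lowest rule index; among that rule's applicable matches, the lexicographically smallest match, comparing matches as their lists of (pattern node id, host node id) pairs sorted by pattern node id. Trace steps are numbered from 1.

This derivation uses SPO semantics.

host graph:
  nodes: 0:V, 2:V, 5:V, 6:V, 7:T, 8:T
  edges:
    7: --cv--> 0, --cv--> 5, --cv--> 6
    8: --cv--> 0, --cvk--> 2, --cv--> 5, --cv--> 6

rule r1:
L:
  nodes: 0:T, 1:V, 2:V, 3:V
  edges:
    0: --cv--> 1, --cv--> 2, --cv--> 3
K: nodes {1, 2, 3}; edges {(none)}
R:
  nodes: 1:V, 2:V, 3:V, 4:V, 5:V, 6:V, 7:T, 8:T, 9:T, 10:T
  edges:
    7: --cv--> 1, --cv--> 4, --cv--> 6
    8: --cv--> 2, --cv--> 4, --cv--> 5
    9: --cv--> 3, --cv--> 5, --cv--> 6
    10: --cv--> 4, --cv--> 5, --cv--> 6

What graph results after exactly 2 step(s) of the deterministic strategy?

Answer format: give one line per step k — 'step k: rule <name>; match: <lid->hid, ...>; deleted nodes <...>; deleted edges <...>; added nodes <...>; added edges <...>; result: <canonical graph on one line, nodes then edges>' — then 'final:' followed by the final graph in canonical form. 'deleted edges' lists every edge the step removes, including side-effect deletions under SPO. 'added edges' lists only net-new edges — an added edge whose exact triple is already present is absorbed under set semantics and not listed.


step 1: rule r1; match: 0->7, 1->0, 2->5, 3->6; deleted nodes 7; deleted edges (7,0,cv); (7,5,cv); (7,6,cv); added nodes 9, 10, 11, 12, 13, 14, 15; added edges (12,0,cv); (12,9,cv); (12,11,cv); (13,5,cv); (13,9,cv); (13,10,cv); (14,6,cv); (14,10,cv); (14,11,cv); (15,9,cv); (15,10,cv); (15,11,cv); result: nodes: 0:V, 2:V, 5:V, 6:V, 8:T, 9:V, 10:V, 11:V, 12:T, 13:T, 14:T, 15:T edges: (8,0,cv); (8,2,cvk); (8,5,cv); (8,6,cv); (12,0,cv); (12,9,cv); (12,11,cv); (13,5,cv); (13,9,cv); (13,10,cv); (14,6,cv); (14,10,cv); (14,11,cv); (15,9,cv); (15,10,cv); (15,11,cv)
step 2: rule r1; match: 0->8, 1->0, 2->5, 3->6; deleted nodes 8; deleted edges (8,0,cv); (8,2,cvk); (8,5,cv); (8,6,cv); added nodes 16, 17, 18, 19, 20, 21, 22; added edges (19,0,cv); (19,16,cv); (19,18,cv); (20,5,cv); (20,16,cv); (20,17,cv); (21,6,cv); (21,17,cv); (21,18,cv); (22,16,cv); (22,17,cv); (22,18,cv); result: nodes: 0:V, 2:V, 5:V, 6:V, 9:V, 10:V, 11:V, 12:T, 13:T, 14:T, 15:T, 16:V, 17:V, 18:V, 19:T, 20:T, 21:T, 22:T edges: (12,0,cv); (12,9,cv); (12,11,cv); (13,5,cv); (13,9,cv); (13,10,cv); (14,6,cv); (14,10,cv); (14,11,cv); (15,9,cv); (15,10,cv); (15,11,cv); (19,0,cv); (19,16,cv); (19,18,cv); (20,5,cv); (20,16,cv); (20,17,cv); (21,6,cv); (21,17,cv); (21,18,cv); (22,16,cv); (22,17,cv); (22,18,cv)
final:
nodes: 0:V, 2:V, 5:V, 6:V, 9:V, 10:V, 11:V, 12:T, 13:T, 14:T, 15:T, 16:V, 17:V, 18:V, 19:T, 20:T, 21:T, 22:T
edges: (12,0,cv); (12,9,cv); (12,11,cv); (13,5,cv); (13,9,cv); (13,10,cv); (14,6,cv); (14,10,cv); (14,11,cv); (15,9,cv); (15,10,cv); (15,11,cv); (19,0,cv); (19,16,cv); (19,18,cv); (20,5,cv); (20,16,cv); (20,17,cv); (21,6,cv); (21,17,cv); (21,18,cv); (22,16,cv); (22,17,cv); (22,18,cv)


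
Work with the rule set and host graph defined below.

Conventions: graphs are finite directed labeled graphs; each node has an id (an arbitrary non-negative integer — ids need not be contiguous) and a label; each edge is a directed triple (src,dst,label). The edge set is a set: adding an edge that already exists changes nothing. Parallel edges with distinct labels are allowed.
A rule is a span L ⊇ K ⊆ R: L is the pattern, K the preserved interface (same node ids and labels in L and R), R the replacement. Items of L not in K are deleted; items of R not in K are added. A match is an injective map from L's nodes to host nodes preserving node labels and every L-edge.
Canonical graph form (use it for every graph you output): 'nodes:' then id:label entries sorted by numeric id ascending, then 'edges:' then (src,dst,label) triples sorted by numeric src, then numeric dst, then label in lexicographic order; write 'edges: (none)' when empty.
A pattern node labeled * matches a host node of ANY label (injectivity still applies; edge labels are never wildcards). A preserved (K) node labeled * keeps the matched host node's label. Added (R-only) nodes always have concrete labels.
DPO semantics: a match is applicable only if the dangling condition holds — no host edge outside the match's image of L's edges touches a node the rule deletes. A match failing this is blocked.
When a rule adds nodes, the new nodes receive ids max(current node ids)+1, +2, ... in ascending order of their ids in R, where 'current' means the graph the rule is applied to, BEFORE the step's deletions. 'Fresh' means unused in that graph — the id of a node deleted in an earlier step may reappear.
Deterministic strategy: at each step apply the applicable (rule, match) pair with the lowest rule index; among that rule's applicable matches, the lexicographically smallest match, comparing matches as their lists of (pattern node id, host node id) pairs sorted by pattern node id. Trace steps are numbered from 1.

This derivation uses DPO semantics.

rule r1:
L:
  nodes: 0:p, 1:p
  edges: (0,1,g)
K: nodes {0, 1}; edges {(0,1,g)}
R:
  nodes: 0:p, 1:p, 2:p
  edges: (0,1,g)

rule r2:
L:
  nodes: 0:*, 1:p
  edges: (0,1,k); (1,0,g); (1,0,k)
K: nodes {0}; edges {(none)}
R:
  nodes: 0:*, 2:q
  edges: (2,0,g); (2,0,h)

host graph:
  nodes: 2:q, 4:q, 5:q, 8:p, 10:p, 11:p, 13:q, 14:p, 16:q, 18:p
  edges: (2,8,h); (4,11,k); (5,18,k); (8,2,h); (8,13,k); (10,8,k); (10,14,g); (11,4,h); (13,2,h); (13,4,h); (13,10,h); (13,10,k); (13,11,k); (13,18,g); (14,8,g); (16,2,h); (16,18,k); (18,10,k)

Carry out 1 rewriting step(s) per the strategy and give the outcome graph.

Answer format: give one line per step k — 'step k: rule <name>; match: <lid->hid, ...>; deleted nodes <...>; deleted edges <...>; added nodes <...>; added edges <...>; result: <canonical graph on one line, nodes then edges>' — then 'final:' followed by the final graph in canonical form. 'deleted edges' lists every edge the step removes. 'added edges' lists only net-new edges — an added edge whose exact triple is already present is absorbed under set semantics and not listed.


step 1: rule r1; match: 0->10, 1->14; deleted nodes (none); deleted edges (none); added nodes 19; added edges (none); result: nodes: 2:q, 4:q, 5:q, 8:p, 10:p, 11:p, 13:q, 14:p, 16:q, 18:p, 19:p edges: (2,8,h); (4,11,k); (5,18,k); (8,2,h); (8,13,k); (10,8,k); (10,14,g); (11,4,h); (13,2,h); (13,4,h); (13,10,h); (13,10,k); (13,11,k); (13,18,g); (14,8,g); (16,2,h); (16,18,k); (18,10,k)
final:
nodes: 2:q, 4:q, 5:q, 8:p, 10:p, 11:p, 13:q, 14:p, 16:q, 18:p, 19:p
edges: (2,8,h); (4,11,k); (5,18,k); (8,2,h); (8,13,k); (10,8,k); (10,14,g); (11,4,h); (13,2,h); (13,4,h); (13,10,h); (13,10,k); (13,11,k); (13,18,g); (14,8,g); (16,2,h); (16,18,k); (18,10,k)


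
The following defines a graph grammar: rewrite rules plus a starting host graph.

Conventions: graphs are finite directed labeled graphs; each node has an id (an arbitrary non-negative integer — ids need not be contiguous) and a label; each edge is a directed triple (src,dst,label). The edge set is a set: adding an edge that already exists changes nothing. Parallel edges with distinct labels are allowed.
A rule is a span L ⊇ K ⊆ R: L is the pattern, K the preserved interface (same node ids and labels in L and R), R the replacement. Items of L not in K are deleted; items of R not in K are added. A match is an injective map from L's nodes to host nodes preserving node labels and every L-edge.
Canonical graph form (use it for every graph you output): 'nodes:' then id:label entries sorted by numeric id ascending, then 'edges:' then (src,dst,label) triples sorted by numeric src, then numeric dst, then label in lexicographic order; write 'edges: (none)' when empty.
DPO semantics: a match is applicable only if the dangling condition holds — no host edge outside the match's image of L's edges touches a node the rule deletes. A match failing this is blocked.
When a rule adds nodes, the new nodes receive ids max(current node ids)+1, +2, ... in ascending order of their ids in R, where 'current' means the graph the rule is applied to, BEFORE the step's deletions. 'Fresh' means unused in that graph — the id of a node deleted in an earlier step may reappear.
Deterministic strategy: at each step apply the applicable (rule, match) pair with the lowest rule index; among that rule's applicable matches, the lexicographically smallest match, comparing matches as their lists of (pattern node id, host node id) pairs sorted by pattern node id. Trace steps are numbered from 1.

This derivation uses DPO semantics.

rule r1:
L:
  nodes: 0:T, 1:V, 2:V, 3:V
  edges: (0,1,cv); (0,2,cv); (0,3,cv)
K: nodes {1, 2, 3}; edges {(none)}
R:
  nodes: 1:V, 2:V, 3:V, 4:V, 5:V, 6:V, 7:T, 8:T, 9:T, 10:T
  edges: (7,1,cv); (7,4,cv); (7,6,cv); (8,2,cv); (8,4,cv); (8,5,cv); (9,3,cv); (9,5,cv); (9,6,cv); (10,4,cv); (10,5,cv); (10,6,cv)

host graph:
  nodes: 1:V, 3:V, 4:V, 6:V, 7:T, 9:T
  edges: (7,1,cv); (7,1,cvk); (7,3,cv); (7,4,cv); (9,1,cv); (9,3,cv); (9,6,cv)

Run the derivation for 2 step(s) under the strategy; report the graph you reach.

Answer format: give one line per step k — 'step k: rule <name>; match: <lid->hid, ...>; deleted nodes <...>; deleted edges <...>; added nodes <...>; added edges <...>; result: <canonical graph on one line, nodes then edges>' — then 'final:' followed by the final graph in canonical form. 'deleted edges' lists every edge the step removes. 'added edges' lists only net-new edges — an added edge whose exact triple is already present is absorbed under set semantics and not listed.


step 1: rule r1; match: 0->9, 1->1, 2->3, 3->6; deleted nodes 9; deleted edges (9,1,cv); (9,3,cv); (9,6,cv); added nodes 10, 11, 12, 13, 14, 15, 16; added edges (13,1,cv); (13,10,cv); (13,12,cv); (14,3,cv); (14,10,cv); (14,11,cv); (15,6,cv); (15,11,cv); (15,12,cv); (16,10,cv); (16,11,cv); (16,12,cv); result: nodes: 1:V, 3:V, 4:V, 6:V, 7:T, 10:V, 11:V, 12:V, 13:T, 14:T, 15:T, 16:T edges: (7,1,cv); (7,1,cvk); (7,3,cv); (7,4,cv); (13,1,cv); (13,10,cv); (13,12,cv); (14,3,cv); (14,10,cv); (14,11,cv); (15,6,cv); (15,11,cv); (15,12,cv); (16,10,cv); (16,11,cv); (16,12,cv)
step 2: rule r1; match: 0->13, 1->1, 2->10, 3->12; deleted nodes 13; deleted edges (13,1,cv); (13,10,cv); (13,12,cv); added nodes 17, 18, 19, 20, 21, 22, 23; added edges (20,1,cv); (20,17,cv); (20,19,cv); (21,10,cv); (21,17,cv); (21,18,cv); (22,12,cv); (22,18,cv); (22,19,cv); (23,17,cv); (23,18,cv); (23,19,cv); result: nodes: 1:V, 3:V, 4:V, 6:V, 7:T, 10:V, 11:V, 12:V, 14:T, 15:T, 16:T, 17:V, 18:V, 19:V, 20:T, 21:T, 22:T, 23:T edges: (7,1,cv); (7,1,cvk); (7,3,cv); (7,4,cv); (14,3,cv); (14,10,cv); (14,11,cv); (15,6,cv); (15,11,cv); (15,12,cv); (16,10,cv); (16,11,cv); (16,12,cv); (20,1,cv); (20,17,cv); (20,19,cv); (21,10,cv); (21,17,cv); (21,18,cv); (22,12,cv); (22,18,cv); (22,19,cv); (23,17,cv); (23,18,cv); (23,19,cv)
final:
nodes: 1:V, 3:V, 4:V, 6:V, 7:T, 10:V, 11:V, 12:V, 14:T, 15:T, 16:T, 17:V, 18:V, 19:V, 20:T, 21:T, 22:T, 23:T
edges: (7,1,cv); (7,1,cvk); (7,3,cv); (7,4,cv); (14,3,cv); (14,10,cv); (14,11,cv); (15,6,cv); (15,11,cv); (15,12,cv); (16,10,cv); (16,11,cv); (16,12,cv); (20,1,cv); (20,17,cv); (20,19,cv); (21,10,cv); (21,17,cv); (21,18,cv); (22,12,cv); (22,18,cv); (22,19,cv); (23,17,cv); (23,18,cv); (23,19,cv)


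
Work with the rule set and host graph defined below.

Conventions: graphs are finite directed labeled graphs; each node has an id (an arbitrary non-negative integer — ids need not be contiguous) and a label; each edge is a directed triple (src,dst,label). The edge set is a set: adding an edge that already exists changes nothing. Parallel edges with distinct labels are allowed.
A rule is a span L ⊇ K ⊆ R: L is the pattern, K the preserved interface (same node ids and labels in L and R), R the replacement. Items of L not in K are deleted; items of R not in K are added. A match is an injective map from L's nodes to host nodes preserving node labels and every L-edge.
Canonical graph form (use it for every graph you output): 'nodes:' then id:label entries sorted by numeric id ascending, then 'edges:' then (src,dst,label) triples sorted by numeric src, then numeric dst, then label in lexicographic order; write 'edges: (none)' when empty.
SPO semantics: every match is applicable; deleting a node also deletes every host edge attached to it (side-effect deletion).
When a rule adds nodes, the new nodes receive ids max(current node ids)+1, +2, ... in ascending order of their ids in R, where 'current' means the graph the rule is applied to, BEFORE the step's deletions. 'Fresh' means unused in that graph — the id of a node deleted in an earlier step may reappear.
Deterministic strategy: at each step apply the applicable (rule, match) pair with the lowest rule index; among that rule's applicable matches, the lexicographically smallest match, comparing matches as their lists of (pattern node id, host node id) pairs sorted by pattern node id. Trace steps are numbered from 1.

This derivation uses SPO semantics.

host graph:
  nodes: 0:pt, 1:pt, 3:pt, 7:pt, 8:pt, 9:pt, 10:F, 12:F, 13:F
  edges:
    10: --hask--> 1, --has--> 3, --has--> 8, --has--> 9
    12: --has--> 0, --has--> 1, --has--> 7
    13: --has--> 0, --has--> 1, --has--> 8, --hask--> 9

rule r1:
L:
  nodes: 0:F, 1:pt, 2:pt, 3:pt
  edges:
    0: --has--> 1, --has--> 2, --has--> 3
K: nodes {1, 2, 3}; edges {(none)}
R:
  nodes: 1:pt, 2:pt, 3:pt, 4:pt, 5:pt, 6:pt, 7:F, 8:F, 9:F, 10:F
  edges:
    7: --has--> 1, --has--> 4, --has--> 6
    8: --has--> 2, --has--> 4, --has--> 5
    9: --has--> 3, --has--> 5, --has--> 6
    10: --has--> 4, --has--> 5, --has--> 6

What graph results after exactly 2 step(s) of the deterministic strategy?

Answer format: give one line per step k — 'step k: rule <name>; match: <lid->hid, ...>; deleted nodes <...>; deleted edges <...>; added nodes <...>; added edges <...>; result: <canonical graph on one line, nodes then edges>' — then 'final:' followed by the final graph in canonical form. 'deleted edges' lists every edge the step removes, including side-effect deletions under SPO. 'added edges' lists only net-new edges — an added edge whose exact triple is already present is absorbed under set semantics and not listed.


step 1: rule r1; match: 0->10, 1->3, 2->8, 3->9; deleted nodes 10; deleted edges (10,1,hask); (10,3,has); (10,8,has); (10,9,has); added nodes 14, 15, 16, 17, 18, 19, 20; added edges (17,3,has); (17,14,has); (17,16,has); (18,8,has); (18,14,has); (18,15,has); (19,9,has); (19,15,has); (19,16,has); (20,14,has); (20,15,has); (20,16,has); result: nodes: 0:pt, 1:pt, 3:pt, 7:pt, 8:pt, 9:pt, 12:F, 13:F, 14:pt, 15:pt, 16:pt, 17:F, 18:F, 19:F, 20:F edges: (12,0,has); (12,1,has); (12,7,has); (13,0,has); (13,1,has); (13,8,has); (13,9,hask); (17,3,has); (17,14,has); (17,16,has); (18,8,has); (18,14,has); (18,15,has); (19,9,has); (19,15,has); (19,16,has); (20,14,has); (20,15,has); (20,16,has)
step 2: rule r1; match: 0->12, 1->0, 2->1, 3->7; deleted nodes 12; deleted edges (12,0,has); (12,1,has); (12,7,has); added nodes 21, 22, 23, 24, 25, 26, 27; added edges (24,0,has); (24,21,has); (24,23,has); (25,1,has); (25,21,has); (25,22,has); (26,7,has); (26,22,has); (26,23,has); (27,21,has); (27,22,has); (27,23,has); result: nodes: 0:pt, 1:pt, 3:pt, 7:pt, 8:pt, 9:pt, 13:F, 14:pt, 15:pt, 16:pt, 17:F, 18:F, 19:F, 20:F, 21:pt, 22:pt, 23:pt, 24:F, 25:F, 26:F, 27:F edges: (13,0,has); (13,1,has); (13,8,has); (13,9,hask); (17,3,has); (17,14,has); (17,16,has); (18,8,has); (18,14,has); (18,15,has); (19,9,has); (19,15,has); (19,16,has); (20,14,has); (20,15,has); (20,16,has); (24,0,has); (24,21,has); (24,23,has); (25,1,has); (25,21,has); (25,22,has); (26,7,has); (26,22,has); (26,23,has); (27,21,has); (27,22,has); (27,23,has)
final:
nodes: 0:pt, 1:pt, 3:pt, 7:pt, 8:pt, 9:pt, 13:F, 14:pt, 15:pt, 16:pt, 17:F, 18:F, 19:F, 20:F, 21:pt, 22:pt, 23:pt, 24:F, 25:F, 26:F, 27:F
edges: (13,0,has); (13,1,has); (13,8,has); (13,9,hask); (17,3,has); (17,14,has); (17,16,has); (18,8,has); (18,14,has); (18,15,has); (19,9,has); (19,15,has); (19,16,has); (20,14,has); (20,15,has); (20,16,has); (24,0,has); (24,21,has); (24,23,has); (25,1,has); (25,21,has); (25,22,has); (26,7,has); (26,22,has); (26,23,has); (27,21,has); (27,22,has); (27,23,has)


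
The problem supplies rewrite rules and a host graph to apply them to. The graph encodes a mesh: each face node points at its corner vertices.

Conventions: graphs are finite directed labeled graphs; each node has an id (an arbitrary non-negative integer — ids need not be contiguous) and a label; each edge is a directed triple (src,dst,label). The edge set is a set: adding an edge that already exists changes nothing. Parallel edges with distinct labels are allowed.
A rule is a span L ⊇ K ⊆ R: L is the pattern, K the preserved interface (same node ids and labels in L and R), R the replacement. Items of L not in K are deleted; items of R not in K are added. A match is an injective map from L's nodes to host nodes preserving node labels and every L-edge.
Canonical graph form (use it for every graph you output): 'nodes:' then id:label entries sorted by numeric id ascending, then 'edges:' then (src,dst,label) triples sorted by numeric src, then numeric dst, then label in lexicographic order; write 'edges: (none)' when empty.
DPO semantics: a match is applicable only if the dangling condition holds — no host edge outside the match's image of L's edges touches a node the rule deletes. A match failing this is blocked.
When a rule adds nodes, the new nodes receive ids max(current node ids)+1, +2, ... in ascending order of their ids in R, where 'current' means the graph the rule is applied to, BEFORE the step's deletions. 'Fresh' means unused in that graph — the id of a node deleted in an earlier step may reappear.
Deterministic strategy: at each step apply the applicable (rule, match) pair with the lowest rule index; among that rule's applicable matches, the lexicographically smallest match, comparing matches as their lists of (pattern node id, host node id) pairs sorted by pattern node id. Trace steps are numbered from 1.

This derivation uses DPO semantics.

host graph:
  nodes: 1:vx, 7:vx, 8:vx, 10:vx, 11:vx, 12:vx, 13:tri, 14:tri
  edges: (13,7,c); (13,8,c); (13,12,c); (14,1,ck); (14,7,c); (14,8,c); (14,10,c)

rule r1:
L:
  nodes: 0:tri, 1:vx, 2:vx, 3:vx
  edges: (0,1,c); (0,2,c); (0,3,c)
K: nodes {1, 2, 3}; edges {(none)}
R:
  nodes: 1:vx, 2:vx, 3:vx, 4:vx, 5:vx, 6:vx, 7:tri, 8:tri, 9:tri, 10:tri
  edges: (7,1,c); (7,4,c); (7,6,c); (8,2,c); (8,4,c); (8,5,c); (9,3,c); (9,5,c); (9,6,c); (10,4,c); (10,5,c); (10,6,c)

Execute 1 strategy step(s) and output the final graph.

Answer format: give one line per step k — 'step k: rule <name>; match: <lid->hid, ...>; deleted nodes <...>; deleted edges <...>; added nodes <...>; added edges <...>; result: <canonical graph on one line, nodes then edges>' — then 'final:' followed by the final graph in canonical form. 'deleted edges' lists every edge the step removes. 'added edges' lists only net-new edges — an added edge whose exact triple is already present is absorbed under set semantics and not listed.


step 1: rule r1; match: 0->13, 1->7, 2->8, 3->12; deleted nodes 13; deleted edges (13,7,c); (13,8,c); (13,12,c); added nodes 15, 16, 17, 18, 19, 20, 21; added edges (18,7,c); (18,15,c); (18,17,c); (19,8,c); (19,15,c); (19,16,c); (20,12,c); (20,16,c); (20,17,c); (21,15,c); (21,16,c); (21,17,c); result: nodes: 1:vx, 7:vx, 8:vx, 10:vx, 11:vx, 12:vx, 14:tri, 15:vx, 16:vx, 17:vx, 18:tri, 19:tri, 20:tri, 21:tri edges: (14,1,ck); (14,7,c); (14,8,c); (14,10,c); (18,7,c); (18,15,c); (18,17,c); (19,8,c); (19,15,c); (19,16,c); (20,12,c); (20,16,c); (20,17,c); (21,15,c); (21,16,c); (21,17,c)
final:
nodes: 1:vx, 7:vx, 8:vx, 10:vx, 11:vx, 12:vx, 14:tri, 15:vx, 16:vx, 17:vx, 18:tri, 19:tri, 20:tri, 21:tri
edges: (14,1,ck); (14,7,c); (14,8,c); (14,10,c); (18,7,c); (18,15,c); (18,17,c); (19,8,c); (19,15,c); (19,16,c); (20,12,c); (20,16,c); (20,17,c); (21,15,c); (21,16,c); (21,17,c)


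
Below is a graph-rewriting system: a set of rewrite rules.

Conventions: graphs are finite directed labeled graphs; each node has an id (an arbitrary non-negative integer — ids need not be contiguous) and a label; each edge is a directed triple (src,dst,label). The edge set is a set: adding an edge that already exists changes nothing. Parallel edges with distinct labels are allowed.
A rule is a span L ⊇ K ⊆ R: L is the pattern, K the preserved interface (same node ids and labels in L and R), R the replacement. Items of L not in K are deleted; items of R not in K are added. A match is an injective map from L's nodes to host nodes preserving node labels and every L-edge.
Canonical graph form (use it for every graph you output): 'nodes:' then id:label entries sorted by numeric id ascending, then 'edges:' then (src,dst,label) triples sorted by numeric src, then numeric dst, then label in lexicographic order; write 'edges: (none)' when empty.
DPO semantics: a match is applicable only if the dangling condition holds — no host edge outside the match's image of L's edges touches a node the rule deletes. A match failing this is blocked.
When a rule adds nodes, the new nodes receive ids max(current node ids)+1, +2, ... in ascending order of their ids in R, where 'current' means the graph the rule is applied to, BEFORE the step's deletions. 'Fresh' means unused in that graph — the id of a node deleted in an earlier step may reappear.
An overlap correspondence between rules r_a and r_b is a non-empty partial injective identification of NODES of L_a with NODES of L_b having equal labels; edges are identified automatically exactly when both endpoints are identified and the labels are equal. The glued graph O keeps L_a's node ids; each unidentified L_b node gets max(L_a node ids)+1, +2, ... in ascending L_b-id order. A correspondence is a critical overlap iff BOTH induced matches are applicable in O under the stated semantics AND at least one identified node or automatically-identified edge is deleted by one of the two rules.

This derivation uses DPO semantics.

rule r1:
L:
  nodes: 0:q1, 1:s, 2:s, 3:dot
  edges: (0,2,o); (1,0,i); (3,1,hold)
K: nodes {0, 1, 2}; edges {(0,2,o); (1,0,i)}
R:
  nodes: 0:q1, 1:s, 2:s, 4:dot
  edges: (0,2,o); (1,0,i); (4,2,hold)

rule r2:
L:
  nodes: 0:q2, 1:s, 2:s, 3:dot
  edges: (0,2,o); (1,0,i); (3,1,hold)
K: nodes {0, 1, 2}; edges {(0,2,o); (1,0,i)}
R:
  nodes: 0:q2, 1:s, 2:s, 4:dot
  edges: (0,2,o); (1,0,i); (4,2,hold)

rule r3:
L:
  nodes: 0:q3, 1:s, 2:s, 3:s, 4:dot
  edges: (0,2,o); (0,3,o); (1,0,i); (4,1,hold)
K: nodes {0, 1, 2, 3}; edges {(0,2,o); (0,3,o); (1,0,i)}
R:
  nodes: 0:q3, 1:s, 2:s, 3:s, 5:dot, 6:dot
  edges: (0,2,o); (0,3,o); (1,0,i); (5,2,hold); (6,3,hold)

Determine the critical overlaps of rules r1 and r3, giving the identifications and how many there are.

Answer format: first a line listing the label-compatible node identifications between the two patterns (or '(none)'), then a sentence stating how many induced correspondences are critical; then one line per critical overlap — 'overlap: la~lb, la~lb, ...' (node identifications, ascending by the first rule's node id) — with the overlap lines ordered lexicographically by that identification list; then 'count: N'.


label-compatible node identifications between L(r1) and L(r3): 1~1, 1~2, 1~3, 2~1, 2~2, 2~3, 3~4
3 of the induced correspondences are critical overlaps of r1 and r3.
overlap: 1~1, 2~2, 3~4
overlap: 1~1, 2~3, 3~4
overlap: 1~1, 3~4
count: 3


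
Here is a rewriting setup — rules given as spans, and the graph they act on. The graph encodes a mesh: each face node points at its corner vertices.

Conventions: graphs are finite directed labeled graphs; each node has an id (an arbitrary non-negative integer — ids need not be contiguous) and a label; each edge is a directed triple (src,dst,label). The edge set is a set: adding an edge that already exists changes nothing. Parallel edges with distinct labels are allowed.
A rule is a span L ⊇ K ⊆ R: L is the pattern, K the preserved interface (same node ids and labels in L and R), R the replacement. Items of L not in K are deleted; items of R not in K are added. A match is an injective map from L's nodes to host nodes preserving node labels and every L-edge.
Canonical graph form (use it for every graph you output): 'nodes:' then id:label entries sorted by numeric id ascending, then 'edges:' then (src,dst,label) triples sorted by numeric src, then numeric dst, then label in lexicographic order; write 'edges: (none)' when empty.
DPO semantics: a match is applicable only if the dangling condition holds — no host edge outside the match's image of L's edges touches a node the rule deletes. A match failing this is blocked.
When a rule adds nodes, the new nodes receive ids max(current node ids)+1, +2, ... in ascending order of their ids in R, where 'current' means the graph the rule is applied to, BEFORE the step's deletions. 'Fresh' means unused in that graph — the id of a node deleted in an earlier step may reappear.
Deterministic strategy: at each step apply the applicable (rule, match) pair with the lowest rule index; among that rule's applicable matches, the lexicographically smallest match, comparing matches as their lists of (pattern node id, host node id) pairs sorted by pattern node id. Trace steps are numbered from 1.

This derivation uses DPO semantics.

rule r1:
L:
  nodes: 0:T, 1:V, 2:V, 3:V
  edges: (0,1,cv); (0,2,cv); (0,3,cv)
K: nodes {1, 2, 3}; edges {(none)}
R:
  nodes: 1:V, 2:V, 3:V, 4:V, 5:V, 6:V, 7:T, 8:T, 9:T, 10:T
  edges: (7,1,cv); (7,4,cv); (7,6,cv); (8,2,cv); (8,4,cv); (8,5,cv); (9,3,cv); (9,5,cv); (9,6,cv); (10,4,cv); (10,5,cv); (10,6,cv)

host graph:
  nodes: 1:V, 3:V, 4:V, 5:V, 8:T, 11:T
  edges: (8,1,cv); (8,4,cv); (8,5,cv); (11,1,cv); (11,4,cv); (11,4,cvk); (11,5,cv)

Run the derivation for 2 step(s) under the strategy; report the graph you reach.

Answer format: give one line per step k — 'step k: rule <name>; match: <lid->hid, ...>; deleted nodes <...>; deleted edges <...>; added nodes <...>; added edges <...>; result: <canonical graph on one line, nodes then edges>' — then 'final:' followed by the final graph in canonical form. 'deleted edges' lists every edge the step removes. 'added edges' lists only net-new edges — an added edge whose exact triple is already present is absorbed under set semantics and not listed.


step 1: rule r1; match: 0->8, 1->1, 2->4, 3->5; deleted nodes 8; deleted edges (8,1,cv); (8,4,cv); (8,5,cv); added nodes 12, 13, 14, 15, 16, 17, 18; added edges (15,1,cv); (15,12,cv); (15,14,cv); (16,4,cv); (16,12,cv); (16,13,cv); (17,5,cv); (17,13,cv); (17,14,cv); (18,12,cv); (18,13,cv); (18,14,cv); result: nodes: 1:V, 3:V, 4:V, 5:V, 11:T, 12:V, 13:V, 14:V, 15:T, 16:T, 17:T, 18:T edges: (11,1,cv); (11,4,cv); (11,4,cvk); (11,5,cv); (15,1,cv); (15,12,cv); (15,14,cv); (16,4,cv); (16,12,cv); (16,13,cv); (17,5,cv); (17,13,cv); (17,14,cv); (18,12,cv); (18,13,cv); (18,14,cv)
step 2: rule r1; match: 0->15, 1->1, 2->12, 3->14; deleted nodes 15; deleted edges (15,1,cv); (15,12,cv); (15,14,cv); added nodes 19, 20, 21, 22, 23, 24, 25; added edges (22,1,cv); (22,19,cv); (22,21,cv); (23,12,cv); (23,19,cv); (23,20,cv); (24,14,cv); (24,20,cv); (24,21,cv); (25,19,cv); (25,20,cv); (25,21,cv); result: nodes: 1:V, 3:V, 4:V, 5:V, 11:T, 12:V, 13:V, 14:V, 16:T, 17:T, 18:T, 19:V, 20:V, 21:V, 22:T, 23:T, 24:T, 25:T edges: (11,1,cv); (11,4,cv); (11,4,cvk); (11,5,cv); (16,4,cv); (16,12,cv); (16,13,cv); (17,5,cv); (17,13,cv); (17,14,cv); (18,12,cv); (18,13,cv); (18,14,cv); (22,1,cv); (22,19,cv); (22,21,cv); (23,12,cv); (23,19,cv); (23,20,cv); (24,14,cv); (24,20,cv); (24,21,cv); (25,19,cv); (25,20,cv); (25,21,cv)
final:
nodes: 1:V, 3:V, 4:V, 5:V, 11:T, 12:V, 13:V, 14:V, 16:T, 17:T, 18:T, 19:V, 20:V, 21:V, 22:T, 23:T, 24:T, 25:T
edges: (11,1,cv); (11,4,cv); (11,4,cvk); (11,5,cv); (16,4,cv); (16,12,cv); (16,13,cv); (17,5,cv); (17,13,cv); (17,14,cv); (18,12,cv); (18,13,cv); (18,14,cv); (22,1,cv); (22,19,cv); (22,21,cv); (23,12,cv); (23,19,cv); (23,20,cv); (24,14,cv); (24,20,cv); (24,21,cv); (25,19,cv); (25,20,cv); (25,21,cv)


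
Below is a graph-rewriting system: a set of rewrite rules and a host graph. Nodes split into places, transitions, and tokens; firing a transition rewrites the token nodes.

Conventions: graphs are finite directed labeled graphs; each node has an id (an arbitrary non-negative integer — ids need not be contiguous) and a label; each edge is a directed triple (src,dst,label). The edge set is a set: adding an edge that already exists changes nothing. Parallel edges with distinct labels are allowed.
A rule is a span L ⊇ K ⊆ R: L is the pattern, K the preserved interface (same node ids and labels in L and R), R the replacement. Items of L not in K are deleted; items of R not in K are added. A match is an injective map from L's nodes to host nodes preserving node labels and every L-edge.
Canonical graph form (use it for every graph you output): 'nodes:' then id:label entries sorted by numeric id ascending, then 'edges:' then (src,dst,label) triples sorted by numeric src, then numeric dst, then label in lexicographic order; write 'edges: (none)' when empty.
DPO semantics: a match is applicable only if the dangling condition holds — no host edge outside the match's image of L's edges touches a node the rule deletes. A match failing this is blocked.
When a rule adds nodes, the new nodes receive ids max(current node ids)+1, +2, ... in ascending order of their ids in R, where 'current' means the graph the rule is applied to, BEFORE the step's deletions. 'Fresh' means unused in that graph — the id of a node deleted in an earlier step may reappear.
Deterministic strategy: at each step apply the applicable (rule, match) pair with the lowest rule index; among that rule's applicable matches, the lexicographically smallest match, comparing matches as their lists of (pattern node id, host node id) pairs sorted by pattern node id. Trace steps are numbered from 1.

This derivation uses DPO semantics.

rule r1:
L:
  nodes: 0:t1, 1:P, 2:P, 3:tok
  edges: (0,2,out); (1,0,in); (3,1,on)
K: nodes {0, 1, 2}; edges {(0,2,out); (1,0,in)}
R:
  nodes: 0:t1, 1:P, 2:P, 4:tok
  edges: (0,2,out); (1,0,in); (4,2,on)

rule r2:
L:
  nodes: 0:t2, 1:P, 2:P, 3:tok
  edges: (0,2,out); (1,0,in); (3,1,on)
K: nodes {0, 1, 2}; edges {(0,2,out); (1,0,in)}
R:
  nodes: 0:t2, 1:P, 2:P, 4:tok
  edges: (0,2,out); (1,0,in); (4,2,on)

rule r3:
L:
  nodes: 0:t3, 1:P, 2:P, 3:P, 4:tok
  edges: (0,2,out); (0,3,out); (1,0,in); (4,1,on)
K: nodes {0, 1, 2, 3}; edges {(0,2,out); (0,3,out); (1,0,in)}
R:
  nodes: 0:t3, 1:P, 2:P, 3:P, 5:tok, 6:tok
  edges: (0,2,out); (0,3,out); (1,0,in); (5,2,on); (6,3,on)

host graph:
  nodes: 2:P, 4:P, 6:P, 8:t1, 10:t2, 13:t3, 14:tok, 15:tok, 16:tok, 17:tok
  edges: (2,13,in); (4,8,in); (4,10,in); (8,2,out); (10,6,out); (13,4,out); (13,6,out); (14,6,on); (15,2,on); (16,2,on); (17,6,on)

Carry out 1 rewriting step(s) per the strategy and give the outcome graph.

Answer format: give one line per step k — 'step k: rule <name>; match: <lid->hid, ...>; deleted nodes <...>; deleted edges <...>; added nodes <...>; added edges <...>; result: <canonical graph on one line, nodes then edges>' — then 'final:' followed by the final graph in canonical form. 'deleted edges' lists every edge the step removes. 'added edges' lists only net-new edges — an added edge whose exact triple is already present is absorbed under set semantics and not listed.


step 1: rule r3; match: 0->13, 1->2, 2->4, 3->6, 4->15; deleted nodes 15; deleted edges (15,2,on); added nodes 18, 19; added edges (18,4,on); (19,6,on); result: nodes: 2:P, 4:P, 6:P, 8:t1, 10:t2, 13:t3, 14:tok, 16:tok, 17:tok, 18:tok, 19:tok edges: (2,13,in); (4,8,in); (4,10,in); (8,2,out); (10,6,out); (13,4,out); (13,6,out); (14,6,on); (16,2,on); (17,6,on); (18,4,on); (19,6,on)
final:
nodes: 2:P, 4:P, 6:P, 8:t1, 10:t2, 13:t3, 14:tok, 16:tok, 17:tok, 18:tok, 19:tok
edges: (2,13,in); (4,8,in); (4,10,in); (8,2,out); (10,6,out); (13,4,out); (13,6,out); (14,6,on); (16,2,on); (17,6,on); (18,4,on); (19,6,on)
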